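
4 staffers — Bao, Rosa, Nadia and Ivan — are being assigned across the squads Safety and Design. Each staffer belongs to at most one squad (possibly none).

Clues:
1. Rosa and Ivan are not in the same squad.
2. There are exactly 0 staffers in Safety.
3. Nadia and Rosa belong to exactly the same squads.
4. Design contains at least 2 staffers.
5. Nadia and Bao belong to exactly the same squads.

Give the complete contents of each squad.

Safety = {}; Design = {Bao, Nadia, Rosa}

(2): Safety already has 0, so the rest are out.
Suppose Bao ∉ Design: no assignment then satisfies all the clues, so Bao ∈ Design.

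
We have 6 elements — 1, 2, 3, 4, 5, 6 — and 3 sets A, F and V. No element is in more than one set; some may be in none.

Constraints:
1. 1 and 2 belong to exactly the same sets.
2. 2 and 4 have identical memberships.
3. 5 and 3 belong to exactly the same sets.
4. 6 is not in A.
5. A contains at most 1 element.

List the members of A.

From (4): 6 ∉ A.
Suppose 1 ∈ A: no assignment then satisfies all the clues, so 1 ∉ A.

A = {}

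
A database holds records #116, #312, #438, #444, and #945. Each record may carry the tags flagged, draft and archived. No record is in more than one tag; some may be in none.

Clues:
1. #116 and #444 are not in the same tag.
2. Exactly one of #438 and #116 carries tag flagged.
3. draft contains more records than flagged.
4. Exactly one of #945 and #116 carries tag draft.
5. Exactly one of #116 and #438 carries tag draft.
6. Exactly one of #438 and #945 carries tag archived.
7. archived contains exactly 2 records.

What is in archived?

archived = {#444, #945}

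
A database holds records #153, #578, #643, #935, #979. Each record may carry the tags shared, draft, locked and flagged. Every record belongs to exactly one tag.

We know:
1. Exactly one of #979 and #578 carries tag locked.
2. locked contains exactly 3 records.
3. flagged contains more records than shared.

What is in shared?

shared = {}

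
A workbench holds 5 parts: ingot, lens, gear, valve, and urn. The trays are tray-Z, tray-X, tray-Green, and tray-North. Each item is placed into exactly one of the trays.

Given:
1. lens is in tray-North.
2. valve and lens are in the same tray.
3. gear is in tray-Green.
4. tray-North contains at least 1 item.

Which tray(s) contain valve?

From (1): lens ∈ tray-North.
From (3): gear ∈ tray-Green.
(2): valve matches lens: valve ∉ tray-Z.
(2): valve matches lens: valve ∉ tray-X.
(2): valve matches lens: valve ∉ tray-Green.
(2): valve matches lens: valve ∈ tray-North.

valve: tray-North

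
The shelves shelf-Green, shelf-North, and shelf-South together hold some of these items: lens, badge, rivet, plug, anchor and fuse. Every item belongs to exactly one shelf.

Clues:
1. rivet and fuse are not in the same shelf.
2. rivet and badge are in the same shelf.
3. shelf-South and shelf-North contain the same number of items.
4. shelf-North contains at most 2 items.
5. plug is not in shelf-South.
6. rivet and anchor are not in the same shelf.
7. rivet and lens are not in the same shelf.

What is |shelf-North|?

2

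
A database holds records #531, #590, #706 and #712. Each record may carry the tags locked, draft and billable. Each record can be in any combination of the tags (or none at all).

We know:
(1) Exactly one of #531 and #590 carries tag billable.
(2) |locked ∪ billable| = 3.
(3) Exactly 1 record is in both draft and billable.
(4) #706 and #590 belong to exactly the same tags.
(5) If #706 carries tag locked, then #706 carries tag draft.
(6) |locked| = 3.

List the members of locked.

locked = {#531, #590, #706}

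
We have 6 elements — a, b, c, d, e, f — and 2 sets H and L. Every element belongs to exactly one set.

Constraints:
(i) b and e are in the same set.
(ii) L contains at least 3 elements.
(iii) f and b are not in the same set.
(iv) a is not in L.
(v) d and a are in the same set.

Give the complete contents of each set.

H = {a, d, f}; L = {b, c, e}

From (iv): a ∉ L.
(v): d matches a: d ∉ L.
Only one set left: a ∈ H.
Only one set left: d ∈ H.
Suppose b ∈ H: no assignment then satisfies all the clues, so b ∉ H.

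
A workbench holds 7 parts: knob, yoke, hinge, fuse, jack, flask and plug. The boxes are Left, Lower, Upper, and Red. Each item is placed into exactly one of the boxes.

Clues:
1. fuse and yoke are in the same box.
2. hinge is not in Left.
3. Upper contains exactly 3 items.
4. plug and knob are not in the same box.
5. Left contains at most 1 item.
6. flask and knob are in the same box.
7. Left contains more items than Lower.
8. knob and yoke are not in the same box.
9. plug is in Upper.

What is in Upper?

Upper = {fuse, plug, yoke}

From (2): hinge ∉ Left.
From (9): plug ∈ Upper.
(4): knob ∉ Upper.
(6): flask matches knob: flask ∉ Upper.
Suppose yoke ∉ Upper: no assignment then satisfies all the clues, so yoke ∈ Upper.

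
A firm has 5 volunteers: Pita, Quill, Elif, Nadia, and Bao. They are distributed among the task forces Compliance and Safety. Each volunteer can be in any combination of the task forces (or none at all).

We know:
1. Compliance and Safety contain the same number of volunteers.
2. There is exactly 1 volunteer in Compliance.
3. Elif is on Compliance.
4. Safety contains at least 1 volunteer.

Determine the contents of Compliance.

Compliance = {Elif}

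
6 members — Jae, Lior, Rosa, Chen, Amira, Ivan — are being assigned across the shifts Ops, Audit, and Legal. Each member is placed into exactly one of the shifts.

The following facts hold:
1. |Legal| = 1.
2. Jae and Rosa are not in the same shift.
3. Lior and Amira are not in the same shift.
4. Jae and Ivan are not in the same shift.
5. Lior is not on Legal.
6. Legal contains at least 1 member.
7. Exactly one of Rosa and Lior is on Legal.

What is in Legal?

Legal = {Rosa}

From (5): Lior ∉ Legal.
(7) (exactly one): Rosa ∈ Legal.
(1): Legal already has 1, so the rest are out.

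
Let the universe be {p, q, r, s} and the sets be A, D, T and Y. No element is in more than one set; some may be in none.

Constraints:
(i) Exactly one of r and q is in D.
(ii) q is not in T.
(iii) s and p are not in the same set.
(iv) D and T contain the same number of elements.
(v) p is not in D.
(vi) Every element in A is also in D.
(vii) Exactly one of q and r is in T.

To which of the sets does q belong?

From (ii): q ∉ T.
From (v): p ∉ D.
(vi) contrapositive: p ∉ A.
(vii) (exactly one): r ∈ T.
(i) (exactly one): q ∈ D.

q: D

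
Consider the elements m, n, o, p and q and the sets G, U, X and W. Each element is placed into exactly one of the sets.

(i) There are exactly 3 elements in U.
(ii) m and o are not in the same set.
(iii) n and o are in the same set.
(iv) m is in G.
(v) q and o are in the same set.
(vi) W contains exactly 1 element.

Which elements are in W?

W = {p}

From (iv): m ∈ G.
(ii): o ∉ G.
(iii): n matches o: n ∉ G.
(v): q matches o: q ∉ G.
Suppose n ∈ W: no assignment then satisfies all the clues, so n ∉ W.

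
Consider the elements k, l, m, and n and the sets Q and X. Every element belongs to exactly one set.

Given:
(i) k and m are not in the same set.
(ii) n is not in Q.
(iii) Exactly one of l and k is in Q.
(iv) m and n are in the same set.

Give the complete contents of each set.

Q = {k}; X = {l, m, n}

From (ii): n ∉ Q.
(iv): m matches n: m ∉ Q.
Only one set left: m ∈ X.
Only one set left: n ∈ X.
(i): k ∉ X.
Only one set left: k ∈ Q.
(iii) (exactly one): l ∉ Q.
Only one set left: l ∈ X.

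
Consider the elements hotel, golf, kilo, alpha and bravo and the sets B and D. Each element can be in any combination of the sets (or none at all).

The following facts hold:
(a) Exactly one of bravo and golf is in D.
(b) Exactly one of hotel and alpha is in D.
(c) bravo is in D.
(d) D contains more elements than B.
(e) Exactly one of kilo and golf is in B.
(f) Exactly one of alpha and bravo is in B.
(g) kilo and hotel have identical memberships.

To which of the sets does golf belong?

From (c): bravo ∈ D.
(a) (exactly one): golf ∉ D.
Suppose golf ∉ B: no assignment then satisfies all the clues, so golf ∈ B.

golf: B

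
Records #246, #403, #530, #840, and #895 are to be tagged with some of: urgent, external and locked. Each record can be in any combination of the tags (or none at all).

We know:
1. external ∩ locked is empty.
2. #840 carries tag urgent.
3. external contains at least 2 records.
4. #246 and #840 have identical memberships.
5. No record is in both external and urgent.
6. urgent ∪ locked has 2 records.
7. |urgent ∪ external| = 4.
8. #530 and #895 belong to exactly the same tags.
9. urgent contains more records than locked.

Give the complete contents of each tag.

urgent = {#246, #840}; external = {#530, #895}; locked = {}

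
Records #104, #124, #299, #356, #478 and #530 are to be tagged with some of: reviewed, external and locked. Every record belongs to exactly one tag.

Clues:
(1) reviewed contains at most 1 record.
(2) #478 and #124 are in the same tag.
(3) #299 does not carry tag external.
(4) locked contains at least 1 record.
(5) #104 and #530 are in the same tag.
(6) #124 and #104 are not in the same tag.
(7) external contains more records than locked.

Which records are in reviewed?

reviewed = {#299}

From (3): #299 ∉ external.
Suppose #104 ∈ reviewed: no assignment then satisfies all the clues, so #104 ∉ reviewed.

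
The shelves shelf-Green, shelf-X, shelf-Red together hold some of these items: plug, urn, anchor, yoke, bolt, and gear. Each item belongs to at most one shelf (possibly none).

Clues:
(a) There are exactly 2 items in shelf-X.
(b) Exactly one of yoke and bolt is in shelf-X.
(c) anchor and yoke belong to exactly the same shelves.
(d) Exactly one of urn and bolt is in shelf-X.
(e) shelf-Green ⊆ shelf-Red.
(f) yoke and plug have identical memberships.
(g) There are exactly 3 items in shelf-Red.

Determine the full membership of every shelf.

shelf-Green = {}; shelf-X = {bolt, gear}; shelf-Red = {anchor, plug, yoke}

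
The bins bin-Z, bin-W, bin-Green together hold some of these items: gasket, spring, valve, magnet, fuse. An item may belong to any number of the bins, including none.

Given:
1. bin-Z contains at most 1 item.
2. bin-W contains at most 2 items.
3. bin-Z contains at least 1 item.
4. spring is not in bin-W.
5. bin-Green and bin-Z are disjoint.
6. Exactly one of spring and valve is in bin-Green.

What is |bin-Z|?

1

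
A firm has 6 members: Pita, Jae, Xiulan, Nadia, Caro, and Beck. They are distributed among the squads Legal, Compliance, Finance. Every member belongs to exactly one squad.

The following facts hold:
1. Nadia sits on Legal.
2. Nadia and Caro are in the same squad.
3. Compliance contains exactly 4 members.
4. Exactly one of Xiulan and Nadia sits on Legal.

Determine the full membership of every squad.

From (1): Nadia ∈ Legal.
(2): Caro matches Nadia: Caro ∈ Legal.
(3): only 4 candidates remain for Compliance, so all are in.

Legal = {Caro, Nadia}; Compliance = {Beck, Jae, Pita, Xiulan}; Finance = {}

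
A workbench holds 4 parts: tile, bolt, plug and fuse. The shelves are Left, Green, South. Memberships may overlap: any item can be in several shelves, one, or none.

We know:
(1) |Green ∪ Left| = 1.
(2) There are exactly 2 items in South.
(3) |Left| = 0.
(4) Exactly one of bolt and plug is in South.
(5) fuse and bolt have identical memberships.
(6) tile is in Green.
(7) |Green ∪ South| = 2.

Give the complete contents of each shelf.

Left = {}; Green = {tile}; South = {plug, tile}

From (6): tile ∈ Green.
(3): Left already has 0, so the rest are out.
Suppose tile ∉ South: no assignment then satisfies all the clues, so tile ∈ South.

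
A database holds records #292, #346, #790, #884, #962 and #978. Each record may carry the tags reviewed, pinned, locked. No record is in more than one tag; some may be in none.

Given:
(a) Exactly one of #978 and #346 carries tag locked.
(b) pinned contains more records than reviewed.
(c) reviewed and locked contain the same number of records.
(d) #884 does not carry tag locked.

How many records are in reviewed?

1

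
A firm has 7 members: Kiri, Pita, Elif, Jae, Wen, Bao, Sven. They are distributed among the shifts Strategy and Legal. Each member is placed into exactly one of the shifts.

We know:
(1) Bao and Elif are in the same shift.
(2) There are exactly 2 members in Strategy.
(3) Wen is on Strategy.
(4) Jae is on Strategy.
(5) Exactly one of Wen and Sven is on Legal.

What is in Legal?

Legal = {Bao, Elif, Kiri, Pita, Sven}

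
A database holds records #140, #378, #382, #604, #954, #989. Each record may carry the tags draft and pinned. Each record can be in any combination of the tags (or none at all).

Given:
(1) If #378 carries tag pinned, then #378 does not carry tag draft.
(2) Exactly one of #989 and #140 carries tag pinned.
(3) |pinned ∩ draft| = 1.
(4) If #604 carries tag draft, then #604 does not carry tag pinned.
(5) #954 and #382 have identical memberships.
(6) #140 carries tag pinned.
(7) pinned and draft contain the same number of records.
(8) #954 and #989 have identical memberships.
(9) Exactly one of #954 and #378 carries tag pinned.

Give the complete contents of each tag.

From (6): #140 ∈ pinned.
(2) (exactly one): #989 ∉ pinned.
(8): #954 matches #989: #954 ∉ pinned.
(9) (exactly one): #378 ∈ pinned.
(1): #378 ∉ draft.
(5): #382 matches #954: #382 ∉ pinned.
Suppose #140 ∉ draft: no assignment then satisfies all the clues, so #140 ∈ draft.

draft = {#140, #604}; pinned = {#140, #378}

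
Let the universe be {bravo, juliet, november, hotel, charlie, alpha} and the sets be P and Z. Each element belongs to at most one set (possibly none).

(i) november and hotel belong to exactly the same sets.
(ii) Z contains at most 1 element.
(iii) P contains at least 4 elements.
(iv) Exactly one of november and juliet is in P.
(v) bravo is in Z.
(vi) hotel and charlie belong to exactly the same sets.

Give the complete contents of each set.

P = {alpha, charlie, hotel, november}; Z = {bravo}

From (v): bravo ∈ Z.
(ii): Z already has 1, so the rest are out.
Suppose juliet ∈ P: no assignment then satisfies all the clues, so juliet ∉ P.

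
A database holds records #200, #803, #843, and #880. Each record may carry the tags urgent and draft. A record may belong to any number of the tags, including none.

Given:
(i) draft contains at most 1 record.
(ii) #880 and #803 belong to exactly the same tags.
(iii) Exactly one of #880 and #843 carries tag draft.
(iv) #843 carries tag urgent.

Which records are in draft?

draft = {#843}

From (iv): #843 ∈ urgent.
Suppose #200 ∈ draft: no assignment then satisfies all the clues, so #200 ∉ draft.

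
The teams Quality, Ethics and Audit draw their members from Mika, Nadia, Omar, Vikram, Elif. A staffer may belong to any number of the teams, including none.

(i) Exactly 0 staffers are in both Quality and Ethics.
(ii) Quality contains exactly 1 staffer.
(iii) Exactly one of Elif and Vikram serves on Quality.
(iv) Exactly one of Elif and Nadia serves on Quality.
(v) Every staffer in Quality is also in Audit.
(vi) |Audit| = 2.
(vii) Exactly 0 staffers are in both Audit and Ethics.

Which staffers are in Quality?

Quality = {Elif}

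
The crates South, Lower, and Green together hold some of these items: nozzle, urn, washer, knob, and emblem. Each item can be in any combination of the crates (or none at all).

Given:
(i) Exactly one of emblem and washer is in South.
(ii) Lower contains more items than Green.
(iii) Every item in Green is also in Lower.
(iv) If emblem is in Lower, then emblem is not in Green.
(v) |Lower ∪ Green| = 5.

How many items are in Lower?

5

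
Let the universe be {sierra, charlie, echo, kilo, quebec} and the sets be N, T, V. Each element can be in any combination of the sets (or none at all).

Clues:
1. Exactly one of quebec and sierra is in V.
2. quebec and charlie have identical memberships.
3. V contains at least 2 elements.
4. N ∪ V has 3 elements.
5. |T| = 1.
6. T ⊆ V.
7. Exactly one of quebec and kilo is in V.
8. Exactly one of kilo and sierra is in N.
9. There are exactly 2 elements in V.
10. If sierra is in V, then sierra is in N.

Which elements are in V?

V = {kilo, sierra}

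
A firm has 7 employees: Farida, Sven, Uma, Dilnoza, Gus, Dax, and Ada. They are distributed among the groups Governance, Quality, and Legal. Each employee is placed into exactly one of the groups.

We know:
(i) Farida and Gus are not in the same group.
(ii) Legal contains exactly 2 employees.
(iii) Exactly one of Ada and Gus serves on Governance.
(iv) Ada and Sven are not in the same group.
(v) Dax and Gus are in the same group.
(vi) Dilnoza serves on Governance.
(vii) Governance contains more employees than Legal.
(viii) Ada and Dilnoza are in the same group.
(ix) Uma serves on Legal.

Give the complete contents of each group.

From (vi): Dilnoza ∈ Governance.
From (ix): Uma ∈ Legal.
(viii): Ada matches Dilnoza: Ada ∈ Governance.
(iii) (exactly one): Gus ∉ Governance.
(iv): Sven ∉ Governance.
(v): Dax matches Gus: Dax ∉ Governance.
Suppose Farida ∉ Governance: no assignment then satisfies all the clues, so Farida ∈ Governance.

Governance = {Ada, Dilnoza, Farida}; Quality = {Dax, Gus}; Legal = {Sven, Uma}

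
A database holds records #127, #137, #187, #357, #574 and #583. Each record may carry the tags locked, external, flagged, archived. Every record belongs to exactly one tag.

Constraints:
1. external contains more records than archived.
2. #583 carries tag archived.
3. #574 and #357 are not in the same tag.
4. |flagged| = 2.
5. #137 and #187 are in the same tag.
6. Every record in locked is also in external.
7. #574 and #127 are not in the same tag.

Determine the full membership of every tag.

locked = {}; external = {#137, #187, #574}; flagged = {#127, #357}; archived = {#583}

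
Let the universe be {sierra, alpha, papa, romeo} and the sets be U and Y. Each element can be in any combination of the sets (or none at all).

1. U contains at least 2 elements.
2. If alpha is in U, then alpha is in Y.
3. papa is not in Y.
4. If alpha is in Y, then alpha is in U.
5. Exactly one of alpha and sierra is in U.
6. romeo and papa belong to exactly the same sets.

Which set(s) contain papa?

From (3): papa ∉ Y.
(6): romeo matches papa: romeo ∉ Y.
Suppose papa ∉ U: no assignment then satisfies all the clues, so papa ∈ U.

papa: U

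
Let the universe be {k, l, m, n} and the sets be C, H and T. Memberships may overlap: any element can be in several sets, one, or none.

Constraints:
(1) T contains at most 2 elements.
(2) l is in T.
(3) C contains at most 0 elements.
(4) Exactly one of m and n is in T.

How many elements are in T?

2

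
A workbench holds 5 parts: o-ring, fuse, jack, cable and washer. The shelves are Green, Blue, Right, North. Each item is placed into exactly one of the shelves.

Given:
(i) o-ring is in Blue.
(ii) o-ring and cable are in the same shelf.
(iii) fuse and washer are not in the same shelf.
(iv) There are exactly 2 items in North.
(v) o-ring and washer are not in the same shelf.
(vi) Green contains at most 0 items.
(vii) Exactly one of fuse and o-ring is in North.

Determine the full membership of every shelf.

From (i): o-ring ∈ Blue.
(ii): cable matches o-ring: cable ∉ Green.
(ii): cable matches o-ring: cable ∈ Blue.
(v): washer ∉ Blue.
(vi): Green already has 0, so the rest are out.
(vii) (exactly one): fuse ∈ North.
(iii): washer ∉ North.
(iv): only 2 candidates remain for North, so all are in.
Only one shelf left: washer ∈ Right.

Green = {}; Blue = {cable, o-ring}; Right = {washer}; North = {fuse, jack}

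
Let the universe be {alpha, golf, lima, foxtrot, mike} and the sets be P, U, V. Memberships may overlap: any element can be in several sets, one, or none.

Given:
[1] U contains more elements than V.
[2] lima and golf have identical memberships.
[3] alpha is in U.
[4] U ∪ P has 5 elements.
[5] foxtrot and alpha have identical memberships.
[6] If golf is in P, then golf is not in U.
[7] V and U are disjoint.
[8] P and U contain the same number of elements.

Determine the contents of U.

U = {alpha, foxtrot, mike}

From (3): alpha ∈ U.
(5): foxtrot matches alpha: foxtrot ∈ U.
(7) (disjoint): alpha ∉ V.
(7) (disjoint): foxtrot ∉ V.
Suppose golf ∈ U: no assignment then satisfies all the clues, so golf ∉ U.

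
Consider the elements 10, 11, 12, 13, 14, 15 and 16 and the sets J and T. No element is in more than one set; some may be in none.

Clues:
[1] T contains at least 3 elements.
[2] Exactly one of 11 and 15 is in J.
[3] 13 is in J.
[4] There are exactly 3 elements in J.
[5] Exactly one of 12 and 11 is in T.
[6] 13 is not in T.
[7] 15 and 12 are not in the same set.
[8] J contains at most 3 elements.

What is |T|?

3

From (3): 13 ∈ J.
Suppose 12 ∈ J: no assignment then satisfies all the clues, so 12 ∉ J.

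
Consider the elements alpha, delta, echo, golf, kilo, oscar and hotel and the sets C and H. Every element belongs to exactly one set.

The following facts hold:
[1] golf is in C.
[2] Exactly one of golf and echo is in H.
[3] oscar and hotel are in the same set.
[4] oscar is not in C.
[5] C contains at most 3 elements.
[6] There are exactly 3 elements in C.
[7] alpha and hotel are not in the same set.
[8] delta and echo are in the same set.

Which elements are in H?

From (1): golf ∈ C.
From (4): oscar ∉ C.
(2) (exactly one): echo ∈ H.
(3): hotel matches oscar: hotel ∉ C.
(8): delta matches echo: delta ∉ C.
(8): delta matches echo: delta ∈ H.
Only one set left: oscar ∈ H.
Only one set left: hotel ∈ H.
(6): only 3 candidates remain for C, so all are in.

H = {delta, echo, hotel, oscar}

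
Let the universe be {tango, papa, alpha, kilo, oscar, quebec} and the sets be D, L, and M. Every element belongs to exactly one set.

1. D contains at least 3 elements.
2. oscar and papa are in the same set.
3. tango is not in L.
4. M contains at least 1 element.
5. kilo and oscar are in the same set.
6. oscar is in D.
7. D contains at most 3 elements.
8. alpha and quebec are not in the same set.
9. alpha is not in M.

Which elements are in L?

L = {alpha}

From (3): tango ∉ L.
From (6): oscar ∈ D.
From (9): alpha ∉ M.
(2): papa matches oscar: papa ∈ D.
(5): kilo matches oscar: kilo ∈ D.
(7): D already has 3, so the rest are out.
Only one set left: tango ∈ M.
Only one set left: alpha ∈ L.
(8): quebec ∉ L.
Only one set left: quebec ∈ M.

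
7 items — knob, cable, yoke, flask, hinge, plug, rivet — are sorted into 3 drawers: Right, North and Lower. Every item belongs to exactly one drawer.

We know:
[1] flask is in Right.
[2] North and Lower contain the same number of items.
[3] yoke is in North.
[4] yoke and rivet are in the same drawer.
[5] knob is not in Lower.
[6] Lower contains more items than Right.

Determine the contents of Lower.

Lower = {cable, hinge, plug}

From (1): flask ∈ Right.
From (3): yoke ∈ North.
From (5): knob ∉ Lower.
(4): rivet matches yoke: rivet ∉ Right.
(4): rivet matches yoke: rivet ∈ North.
Suppose cable ∉ Lower: no assignment then satisfies all the clues, so cable ∈ Lower.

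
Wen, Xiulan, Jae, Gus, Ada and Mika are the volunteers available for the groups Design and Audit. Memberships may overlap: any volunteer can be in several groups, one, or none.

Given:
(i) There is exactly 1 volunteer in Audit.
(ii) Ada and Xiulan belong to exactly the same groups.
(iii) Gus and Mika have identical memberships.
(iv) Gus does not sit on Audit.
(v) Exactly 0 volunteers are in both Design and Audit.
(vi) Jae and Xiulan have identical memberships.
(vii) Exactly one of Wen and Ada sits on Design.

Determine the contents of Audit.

Audit = {Wen}

From (iv): Gus ∉ Audit.
(iii): Mika matches Gus: Mika ∉ Audit.
Suppose Wen ∉ Audit: no assignment then satisfies all the clues, so Wen ∈ Audit.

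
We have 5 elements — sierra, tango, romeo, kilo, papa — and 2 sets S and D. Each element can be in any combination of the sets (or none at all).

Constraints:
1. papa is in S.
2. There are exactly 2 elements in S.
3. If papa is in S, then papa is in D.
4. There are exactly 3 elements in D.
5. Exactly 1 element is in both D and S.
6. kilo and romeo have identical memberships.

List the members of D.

From (1): papa ∈ S.
(3): papa ∈ D.
Suppose sierra ∈ D: no assignment then satisfies all the clues, so sierra ∉ D.

D = {kilo, papa, romeo}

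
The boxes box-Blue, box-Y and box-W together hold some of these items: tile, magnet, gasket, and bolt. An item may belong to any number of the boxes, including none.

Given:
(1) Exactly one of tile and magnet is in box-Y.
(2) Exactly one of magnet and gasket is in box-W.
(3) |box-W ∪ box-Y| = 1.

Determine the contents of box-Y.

box-Y = {magnet}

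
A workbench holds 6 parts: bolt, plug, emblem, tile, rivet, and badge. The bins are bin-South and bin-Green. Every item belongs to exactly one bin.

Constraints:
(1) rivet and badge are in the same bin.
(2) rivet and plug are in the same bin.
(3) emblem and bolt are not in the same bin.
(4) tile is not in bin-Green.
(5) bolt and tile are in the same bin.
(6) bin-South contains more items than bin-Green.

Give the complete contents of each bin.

bin-South = {badge, bolt, plug, rivet, tile}; bin-Green = {emblem}

From (4): tile ∉ bin-Green.
(5): bolt matches tile: bolt ∉ bin-Green.
Only one bin left: bolt ∈ bin-South.
Only one bin left: tile ∈ bin-South.
(3): emblem ∉ bin-South.
Only one bin left: emblem ∈ bin-Green.
Suppose plug ∉ bin-South: no assignment then satisfies all the clues, so plug ∈ bin-South.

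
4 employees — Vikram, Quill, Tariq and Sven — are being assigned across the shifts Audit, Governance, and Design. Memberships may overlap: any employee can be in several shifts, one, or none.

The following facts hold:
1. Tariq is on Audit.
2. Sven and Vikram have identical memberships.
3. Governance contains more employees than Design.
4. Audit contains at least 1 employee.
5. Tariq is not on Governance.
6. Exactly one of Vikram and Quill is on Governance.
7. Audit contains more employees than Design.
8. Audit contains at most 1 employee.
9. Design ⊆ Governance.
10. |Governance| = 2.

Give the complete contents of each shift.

From (1): Tariq ∈ Audit.
From (5): Tariq ∉ Governance.
(8): Audit already has 1, so the rest are out.
(9) contrapositive: Tariq ∉ Design.
Suppose Vikram ∉ Governance: no assignment then satisfies all the clues, so Vikram ∈ Governance.

Audit = {Tariq}; Governance = {Sven, Vikram}; Design = {}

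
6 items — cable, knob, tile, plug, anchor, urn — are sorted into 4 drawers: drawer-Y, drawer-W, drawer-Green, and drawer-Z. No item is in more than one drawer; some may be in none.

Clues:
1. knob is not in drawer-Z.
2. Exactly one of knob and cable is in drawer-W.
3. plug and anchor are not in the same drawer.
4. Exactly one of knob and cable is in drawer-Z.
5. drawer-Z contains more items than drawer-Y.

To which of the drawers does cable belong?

cable: drawer-Z

From (1): knob ∉ drawer-Z.
(4) (exactly one): cable ∈ drawer-Z.
(2) (exactly one): knob ∈ drawer-W.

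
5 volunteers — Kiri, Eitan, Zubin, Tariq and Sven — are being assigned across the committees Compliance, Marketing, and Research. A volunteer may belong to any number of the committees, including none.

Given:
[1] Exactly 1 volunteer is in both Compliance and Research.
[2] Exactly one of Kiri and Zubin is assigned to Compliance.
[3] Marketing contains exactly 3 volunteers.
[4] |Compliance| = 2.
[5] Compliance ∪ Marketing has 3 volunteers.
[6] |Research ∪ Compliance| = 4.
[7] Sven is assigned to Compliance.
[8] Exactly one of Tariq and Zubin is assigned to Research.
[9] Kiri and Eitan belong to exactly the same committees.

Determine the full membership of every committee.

Compliance = {Sven, Zubin}; Marketing = {Sven, Tariq, Zubin}; Research = {Eitan, Kiri, Zubin}

From (7): Sven ∈ Compliance.
Suppose Kiri ∈ Compliance: no assignment then satisfies all the clues, so Kiri ∉ Compliance.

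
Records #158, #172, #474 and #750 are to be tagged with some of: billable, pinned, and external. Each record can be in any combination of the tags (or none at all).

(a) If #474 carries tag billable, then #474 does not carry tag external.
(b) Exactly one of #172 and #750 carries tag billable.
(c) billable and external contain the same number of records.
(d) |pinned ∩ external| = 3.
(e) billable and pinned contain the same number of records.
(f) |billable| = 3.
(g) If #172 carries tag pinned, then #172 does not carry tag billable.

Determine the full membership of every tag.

billable = {#158, #474, #750}; pinned = {#158, #172, #750}; external = {#158, #172, #750}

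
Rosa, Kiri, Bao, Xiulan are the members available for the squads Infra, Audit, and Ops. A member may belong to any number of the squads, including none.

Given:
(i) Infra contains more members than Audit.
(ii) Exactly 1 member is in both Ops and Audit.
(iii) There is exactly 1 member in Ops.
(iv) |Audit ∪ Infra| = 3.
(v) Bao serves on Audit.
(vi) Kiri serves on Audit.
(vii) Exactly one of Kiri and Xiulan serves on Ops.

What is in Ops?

Ops = {Kiri}

From (v): Bao ∈ Audit.
From (vi): Kiri ∈ Audit.
Suppose Rosa ∈ Ops: no assignment then satisfies all the clues, so Rosa ∉ Ops.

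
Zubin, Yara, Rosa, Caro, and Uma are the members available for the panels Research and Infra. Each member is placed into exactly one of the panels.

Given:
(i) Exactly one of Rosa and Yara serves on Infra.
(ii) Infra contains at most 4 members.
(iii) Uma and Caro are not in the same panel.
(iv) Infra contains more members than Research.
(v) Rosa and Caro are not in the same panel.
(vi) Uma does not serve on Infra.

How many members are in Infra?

3

From (vi): Uma ∉ Infra.
Only one panel left: Uma ∈ Research.
(iii): Caro ∉ Research.
Only one panel left: Caro ∈ Infra.
(v): Rosa ∉ Infra.
Only one panel left: Rosa ∈ Research.
(i) (exactly one): Yara ∈ Infra.
Suppose Zubin ∈ Research: no assignment then satisfies all the clues, so Zubin ∉ Research.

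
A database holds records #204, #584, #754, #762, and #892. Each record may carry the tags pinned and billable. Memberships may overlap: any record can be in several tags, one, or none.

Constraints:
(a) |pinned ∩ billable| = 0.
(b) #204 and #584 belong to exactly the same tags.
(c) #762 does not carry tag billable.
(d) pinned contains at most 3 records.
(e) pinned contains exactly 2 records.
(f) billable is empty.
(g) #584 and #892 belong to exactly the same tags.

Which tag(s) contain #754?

From (c): #762 ∉ billable.
(f): billable already has 0, so the rest are out.
Suppose #754 ∉ pinned: no assignment then satisfies all the clues, so #754 ∈ pinned.

#754: pinned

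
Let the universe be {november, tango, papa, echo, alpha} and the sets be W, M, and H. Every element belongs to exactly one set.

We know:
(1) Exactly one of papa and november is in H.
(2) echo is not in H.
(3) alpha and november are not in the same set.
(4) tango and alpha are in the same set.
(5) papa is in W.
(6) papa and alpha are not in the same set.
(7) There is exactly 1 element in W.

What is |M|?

3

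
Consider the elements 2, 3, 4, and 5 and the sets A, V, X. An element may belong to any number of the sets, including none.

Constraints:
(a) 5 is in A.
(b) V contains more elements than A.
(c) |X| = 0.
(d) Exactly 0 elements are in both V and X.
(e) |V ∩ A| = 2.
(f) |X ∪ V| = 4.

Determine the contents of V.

V = {2, 3, 4, 5}

From (a): 5 ∈ A.
(c): X already has 0, so the rest are out.
Suppose 2 ∉ V: no assignment then satisfies all the clues, so 2 ∈ V.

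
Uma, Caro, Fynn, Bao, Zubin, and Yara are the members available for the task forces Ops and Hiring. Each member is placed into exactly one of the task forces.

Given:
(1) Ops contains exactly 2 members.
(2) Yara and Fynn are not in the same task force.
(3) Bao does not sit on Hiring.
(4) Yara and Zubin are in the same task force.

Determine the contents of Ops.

Ops = {Bao, Fynn}

From (3): Bao ∉ Hiring.
Only one task force left: Bao ∈ Ops.
Suppose Uma ∈ Ops: no assignment then satisfies all the clues, so Uma ∉ Ops.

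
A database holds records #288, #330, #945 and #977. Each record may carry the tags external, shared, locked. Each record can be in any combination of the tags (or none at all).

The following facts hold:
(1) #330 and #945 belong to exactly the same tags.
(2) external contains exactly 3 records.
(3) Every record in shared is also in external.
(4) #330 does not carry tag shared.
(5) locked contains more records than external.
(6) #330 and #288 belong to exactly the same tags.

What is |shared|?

0

From (4): #330 ∉ shared.
(1): #945 matches #330: #945 ∉ shared.
(6): #288 matches #330: #288 ∉ shared.
Suppose #288 ∉ external: no assignment then satisfies all the clues, so #288 ∈ external.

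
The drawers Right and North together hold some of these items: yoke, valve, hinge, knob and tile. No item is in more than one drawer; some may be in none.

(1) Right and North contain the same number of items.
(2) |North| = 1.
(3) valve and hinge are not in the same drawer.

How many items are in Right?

1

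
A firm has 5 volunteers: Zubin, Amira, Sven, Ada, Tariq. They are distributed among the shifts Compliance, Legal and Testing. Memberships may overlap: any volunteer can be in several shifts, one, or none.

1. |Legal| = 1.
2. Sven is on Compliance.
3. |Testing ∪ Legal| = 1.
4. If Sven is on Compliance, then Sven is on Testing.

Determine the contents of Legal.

Legal = {Sven}

From (2): Sven ∈ Compliance.
(4): Sven ∈ Testing.
Suppose Zubin ∈ Legal: no assignment then satisfies all the clues, so Zubin ∉ Legal.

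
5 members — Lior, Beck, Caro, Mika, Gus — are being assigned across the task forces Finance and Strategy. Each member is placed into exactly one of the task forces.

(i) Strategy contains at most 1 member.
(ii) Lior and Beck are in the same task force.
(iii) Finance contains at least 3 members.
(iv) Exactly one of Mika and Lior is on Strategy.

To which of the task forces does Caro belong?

Caro: Finance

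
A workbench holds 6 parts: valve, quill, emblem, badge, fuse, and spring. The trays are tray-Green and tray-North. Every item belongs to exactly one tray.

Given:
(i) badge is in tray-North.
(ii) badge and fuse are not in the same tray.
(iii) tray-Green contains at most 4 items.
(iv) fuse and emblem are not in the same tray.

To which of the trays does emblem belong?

emblem: tray-North

From (i): badge ∈ tray-North.
(ii): fuse ∉ tray-North.
Only one tray left: fuse ∈ tray-Green.
(iv): emblem ∉ tray-Green.
Only one tray left: emblem ∈ tray-North.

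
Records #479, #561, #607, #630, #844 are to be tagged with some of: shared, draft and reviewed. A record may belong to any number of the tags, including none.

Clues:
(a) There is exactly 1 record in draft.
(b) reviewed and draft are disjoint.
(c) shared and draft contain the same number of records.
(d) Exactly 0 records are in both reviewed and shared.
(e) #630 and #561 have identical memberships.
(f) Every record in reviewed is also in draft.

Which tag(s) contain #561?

#561: none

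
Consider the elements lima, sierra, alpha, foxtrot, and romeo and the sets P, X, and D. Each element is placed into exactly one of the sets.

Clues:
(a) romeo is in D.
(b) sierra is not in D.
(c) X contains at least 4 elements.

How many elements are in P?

From (a): romeo ∈ D.
From (b): sierra ∉ D.
(c): only 4 candidates remain for X, so all are in.

0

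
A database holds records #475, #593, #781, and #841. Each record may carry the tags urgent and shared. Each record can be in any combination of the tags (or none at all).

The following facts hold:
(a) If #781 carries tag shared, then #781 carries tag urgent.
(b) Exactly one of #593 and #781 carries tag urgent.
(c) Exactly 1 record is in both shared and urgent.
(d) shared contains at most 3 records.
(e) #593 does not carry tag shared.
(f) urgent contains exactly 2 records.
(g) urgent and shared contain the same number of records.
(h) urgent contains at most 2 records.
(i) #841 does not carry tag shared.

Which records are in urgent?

urgent = {#781, #841}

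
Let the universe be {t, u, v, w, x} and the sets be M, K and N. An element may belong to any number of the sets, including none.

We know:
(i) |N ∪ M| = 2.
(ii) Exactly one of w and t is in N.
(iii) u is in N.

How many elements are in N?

2

From (iii): u ∈ N.
Suppose v ∈ M: no assignment then satisfies all the clues, so v ∉ M.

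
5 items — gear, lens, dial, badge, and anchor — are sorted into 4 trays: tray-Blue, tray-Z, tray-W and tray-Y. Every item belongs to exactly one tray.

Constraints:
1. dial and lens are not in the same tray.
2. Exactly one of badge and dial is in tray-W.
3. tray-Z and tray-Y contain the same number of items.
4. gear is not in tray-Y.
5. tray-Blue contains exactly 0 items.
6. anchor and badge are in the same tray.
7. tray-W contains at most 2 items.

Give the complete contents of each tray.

tray-Blue = {}; tray-Z = {gear, lens}; tray-W = {dial}; tray-Y = {anchor, badge}

From (4): gear ∉ tray-Y.
(5): tray-Blue already has 0, so the rest are out.
Suppose gear ∉ tray-Z: no assignment then satisfies all the clues, so gear ∈ tray-Z.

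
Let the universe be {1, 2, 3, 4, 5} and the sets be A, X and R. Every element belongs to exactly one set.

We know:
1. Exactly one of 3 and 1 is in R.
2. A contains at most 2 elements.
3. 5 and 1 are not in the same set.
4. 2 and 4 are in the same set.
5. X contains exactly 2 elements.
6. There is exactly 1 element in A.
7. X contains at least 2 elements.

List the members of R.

R = {3, 5}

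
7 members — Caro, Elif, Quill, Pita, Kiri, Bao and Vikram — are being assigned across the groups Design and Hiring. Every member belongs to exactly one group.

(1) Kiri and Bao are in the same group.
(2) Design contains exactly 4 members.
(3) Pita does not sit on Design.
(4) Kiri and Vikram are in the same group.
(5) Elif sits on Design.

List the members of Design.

Design = {Bao, Elif, Kiri, Vikram}

From (3): Pita ∉ Design.
From (5): Elif ∈ Design.
Only one group left: Pita ∈ Hiring.
Suppose Caro ∈ Design: no assignment then satisfies all the clues, so Caro ∉ Design.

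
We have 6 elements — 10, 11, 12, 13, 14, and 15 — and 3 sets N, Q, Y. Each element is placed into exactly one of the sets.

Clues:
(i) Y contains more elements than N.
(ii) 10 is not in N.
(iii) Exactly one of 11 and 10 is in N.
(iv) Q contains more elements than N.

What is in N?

N = {11}

From (ii): 10 ∉ N.
(iii) (exactly one): 11 ∈ N.
Suppose 12 ∈ N: no assignment then satisfies all the clues, so 12 ∉ N.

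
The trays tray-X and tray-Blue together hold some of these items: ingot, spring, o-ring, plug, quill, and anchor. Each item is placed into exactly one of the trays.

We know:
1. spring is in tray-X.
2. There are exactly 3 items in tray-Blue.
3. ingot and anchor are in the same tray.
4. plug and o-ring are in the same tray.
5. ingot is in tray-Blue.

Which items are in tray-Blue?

tray-Blue = {anchor, ingot, quill}

From (1): spring ∈ tray-X.
From (5): ingot ∈ tray-Blue.
(3): anchor matches ingot: anchor ∉ tray-X.
(3): anchor matches ingot: anchor ∈ tray-Blue.
Suppose o-ring ∈ tray-Blue: no assignment then satisfies all the clues, so o-ring ∉ tray-Blue.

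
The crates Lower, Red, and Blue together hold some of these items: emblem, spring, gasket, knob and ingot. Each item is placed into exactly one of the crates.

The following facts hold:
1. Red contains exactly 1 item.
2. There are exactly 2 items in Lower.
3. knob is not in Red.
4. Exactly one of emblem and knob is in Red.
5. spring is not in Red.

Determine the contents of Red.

From (3): knob ∉ Red.
From (5): spring ∉ Red.
(4) (exactly one): emblem ∈ Red.
(1): Red already has 1, so the rest are out.

Red = {emblem}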